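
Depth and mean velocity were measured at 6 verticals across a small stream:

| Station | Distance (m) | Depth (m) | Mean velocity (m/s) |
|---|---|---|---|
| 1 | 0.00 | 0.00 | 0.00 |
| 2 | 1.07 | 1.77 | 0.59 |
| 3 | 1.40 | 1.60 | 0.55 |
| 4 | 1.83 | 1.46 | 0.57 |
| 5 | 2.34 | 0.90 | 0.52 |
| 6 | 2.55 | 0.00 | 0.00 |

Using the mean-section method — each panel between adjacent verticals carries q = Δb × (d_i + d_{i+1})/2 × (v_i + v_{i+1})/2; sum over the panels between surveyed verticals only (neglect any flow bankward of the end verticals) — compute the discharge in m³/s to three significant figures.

1.32 m³/s

Panel 1-2: Δb = 1.07 m, d̄ = (0.00+1.77)/2 = 0.885, v̄ = (0.00+0.59)/2 = 0.295 → q = 1.07×0.885×0.295 = 0.2794 m³/s
Panel 2-3: Δb = 0.33 m, d̄ = (1.77+1.60)/2 = 1.685, v̄ = (0.59+0.55)/2 = 0.57 → q = 0.33×1.685×0.57 = 0.3169 m³/s
Panel 3-4: Δb = 0.43 m, d̄ = (1.60+1.46)/2 = 1.53, v̄ = (0.55+0.57)/2 = 0.56 → q = 0.43×1.53×0.56 = 0.3684 m³/s
Panel 4-5: Δb = 0.51 m, d̄ = (1.46+0.90)/2 = 1.18, v̄ = (0.57+0.52)/2 = 0.545 → q = 0.51×1.18×0.545 = 0.3280 m³/s
Panel 5-6: Δb = 0.21 m, d̄ = (0.90+0.00)/2 = 0.45, v̄ = (0.52+0.00)/2 = 0.26 → q = 0.21×0.45×0.26 = 0.02457 m³/s
Q = Σ q = 1.317 m³/s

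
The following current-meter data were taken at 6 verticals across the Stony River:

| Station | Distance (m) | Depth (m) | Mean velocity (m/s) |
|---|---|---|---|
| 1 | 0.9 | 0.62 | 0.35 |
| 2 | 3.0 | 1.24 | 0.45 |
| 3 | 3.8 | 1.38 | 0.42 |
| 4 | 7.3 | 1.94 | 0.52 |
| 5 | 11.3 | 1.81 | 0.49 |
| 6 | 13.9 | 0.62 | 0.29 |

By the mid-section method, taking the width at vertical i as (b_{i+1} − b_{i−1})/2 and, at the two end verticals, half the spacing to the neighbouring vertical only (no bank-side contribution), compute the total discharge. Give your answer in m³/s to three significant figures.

9.23 m³/s

w_1 = (3.0 − 0.9)/2 = 1.05 m; q_1 = 0.35 × 0.62 × 1.05 = 0.2279 m³/s
w_2 = (3.8 − 0.9)/2 = 1.45 m; q_2 = 0.45 × 1.24 × 1.45 = 0.8091 m³/s
w_3 = (7.3 − 3.0)/2 = 2.15 m; q_3 = 0.42 × 1.38 × 2.15 = 1.246 m³/s
w_4 = (11.3 − 3.8)/2 = 3.75 m; q_4 = 0.52 × 1.94 × 3.75 = 3.783 m³/s
w_5 = (13.9 − 7.3)/2 = 3.3 m; q_5 = 0.49 × 1.81 × 3.3 = 2.927 m³/s
w_6 = (13.9 − 11.3)/2 = 1.3 m; q_6 = 0.29 × 0.62 × 1.3 = 0.2337 m³/s
Q = Σ qᵢ = 9.227 m³/s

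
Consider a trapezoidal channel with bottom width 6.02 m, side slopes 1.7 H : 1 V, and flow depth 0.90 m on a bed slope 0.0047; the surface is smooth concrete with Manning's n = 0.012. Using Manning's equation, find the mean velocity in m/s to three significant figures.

4.55 m/s

A = (b + z·y)·y = (6.02 + 1.7×0.90)×0.90 = 6.795 m²
P = b + 2y√(1+z²) = 6.02 + 2×0.90×√(1+1.7²) = 9.570 m
R = A/P = 6.795/9.570 = 0.7100 m
Q = (1/n)·A·R^(2/3)·S^(1/2) = (1/0.012) × 6.795 × 0.7100^(2/3) × 0.0047^(1/2) = 30.90 m³/s
V = Q/A = 30.90/6.795 = 4.547 m/s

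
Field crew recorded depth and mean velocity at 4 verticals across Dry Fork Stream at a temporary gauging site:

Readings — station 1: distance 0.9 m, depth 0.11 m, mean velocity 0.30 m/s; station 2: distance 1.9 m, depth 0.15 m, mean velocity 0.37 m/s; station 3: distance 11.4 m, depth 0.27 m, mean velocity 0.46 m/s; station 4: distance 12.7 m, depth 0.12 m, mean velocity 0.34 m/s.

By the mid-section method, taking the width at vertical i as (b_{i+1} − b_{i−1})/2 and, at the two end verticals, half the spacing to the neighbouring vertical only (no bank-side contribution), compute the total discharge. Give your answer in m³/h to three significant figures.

3620 m³/h

w_1 = (1.9 − 0.9)/2 = 0.5 m; q_1 = 0.30 × 0.11 × 0.5 = 0.01650 m³/s
w_2 = (11.4 − 0.9)/2 = 5.25 m; q_2 = 0.37 × 0.15 × 5.25 = 0.2914 m³/s
w_3 = (12.7 − 1.9)/2 = 5.4 m; q_3 = 0.46 × 0.27 × 5.4 = 0.6707 m³/s
w_4 = (12.7 − 11.4)/2 = 0.65 m; q_4 = 0.34 × 0.12 × 0.65 = 0.02652 m³/s
Q = Σ qᵢ = 1.005 m³/s
= 1.005 × 3600 = 3618 m³/h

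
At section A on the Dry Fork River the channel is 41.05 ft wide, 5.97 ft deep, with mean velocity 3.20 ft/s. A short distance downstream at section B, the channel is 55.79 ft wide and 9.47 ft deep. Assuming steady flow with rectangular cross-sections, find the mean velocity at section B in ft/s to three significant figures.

Q = A₁V₁ = (41.05×5.97) × 3.20 = 784.2 ft³/s
A₂ = 55.79 × 9.47 = 528.3 ft²
V₂ = Q/A₂ = 784.2/528.3 = 1.484 ft/s

1.48 ft/s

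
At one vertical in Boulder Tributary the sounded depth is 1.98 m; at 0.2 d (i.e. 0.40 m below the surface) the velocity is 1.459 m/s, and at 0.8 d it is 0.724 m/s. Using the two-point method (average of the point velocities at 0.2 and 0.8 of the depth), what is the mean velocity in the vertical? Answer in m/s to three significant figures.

1.09 m/s

v̄ = (1.459 + 0.724) / 2 = 1.092 m/s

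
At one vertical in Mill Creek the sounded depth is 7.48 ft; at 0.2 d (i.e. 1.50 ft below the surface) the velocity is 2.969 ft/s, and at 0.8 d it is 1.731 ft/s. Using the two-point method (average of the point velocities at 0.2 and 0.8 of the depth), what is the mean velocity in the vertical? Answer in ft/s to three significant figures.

2.35 ft/s

v̄ = (2.969 + 1.731) / 2 = 2.350 ft/s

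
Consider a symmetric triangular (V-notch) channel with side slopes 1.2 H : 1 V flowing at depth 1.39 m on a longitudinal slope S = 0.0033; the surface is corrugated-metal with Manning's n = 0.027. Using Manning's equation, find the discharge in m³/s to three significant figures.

A = z·y² = 1.2×1.39² = 2.319 m²
P = 2y√(1+z²) = 2×1.39×√(1+1.2²) = 4.342 m
R = A/P = 2.319/4.342 = 0.5339 m
Q = (1/n)·A·R^(2/3)·S^(1/2) = (1/0.027) × 2.319 × 0.5339^(2/3) × 0.0033^(1/2) = 3.247 m³/s

3.25 m³/s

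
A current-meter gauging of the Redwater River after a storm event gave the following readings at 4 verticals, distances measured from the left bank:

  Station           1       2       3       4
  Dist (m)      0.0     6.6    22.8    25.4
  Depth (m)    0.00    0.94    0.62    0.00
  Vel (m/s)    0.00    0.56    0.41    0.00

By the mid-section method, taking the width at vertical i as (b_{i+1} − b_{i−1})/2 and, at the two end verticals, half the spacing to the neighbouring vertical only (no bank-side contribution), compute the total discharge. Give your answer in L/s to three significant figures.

w_2 = (22.8 − 0.0)/2 = 11.4 m; q_2 = 0.56 × 0.94 × 11.4 = 6.001 m³/s
w_3 = (25.4 − 6.6)/2 = 9.4 m; q_3 = 0.41 × 0.62 × 9.4 = 2.389 m³/s
Stations 1, 4 contribute zero (depth or velocity is 0).
Q = Σ qᵢ = 8.390 m³/s
= 8.390 × 1000 = 8390 L/s

8390 L/s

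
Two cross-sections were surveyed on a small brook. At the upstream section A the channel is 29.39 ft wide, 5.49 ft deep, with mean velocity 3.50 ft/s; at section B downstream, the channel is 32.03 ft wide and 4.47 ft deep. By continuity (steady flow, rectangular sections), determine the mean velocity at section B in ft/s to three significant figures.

3.94 ft/s

Q = A₁V₁ = (29.39×5.49) × 3.50 = 564.7 ft³/s
A₂ = 32.03 × 4.47 = 143.2 ft²
V₂ = Q/A₂ = 564.7/143.2 = 3.944 ft/s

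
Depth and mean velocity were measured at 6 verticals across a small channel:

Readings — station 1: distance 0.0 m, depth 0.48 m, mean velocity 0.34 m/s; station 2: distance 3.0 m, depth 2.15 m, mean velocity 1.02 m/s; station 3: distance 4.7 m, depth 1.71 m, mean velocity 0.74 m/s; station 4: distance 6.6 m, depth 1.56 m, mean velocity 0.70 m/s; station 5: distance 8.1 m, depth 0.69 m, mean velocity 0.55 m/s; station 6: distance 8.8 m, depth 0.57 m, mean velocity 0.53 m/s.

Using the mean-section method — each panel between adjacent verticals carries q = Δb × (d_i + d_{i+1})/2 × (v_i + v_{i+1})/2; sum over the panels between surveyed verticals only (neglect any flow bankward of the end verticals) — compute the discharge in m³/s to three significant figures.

9.10 m³/s

Panel 1-2: Δb = 3 m, d̄ = (0.48+2.15)/2 = 1.315, v̄ = (0.34+1.02)/2 = 0.68 → q = 3×1.315×0.68 = 2.683 m³/s
Panel 2-3: Δb = 1.7 m, d̄ = (2.15+1.71)/2 = 1.93, v̄ = (1.02+0.74)/2 = 0.88 → q = 1.7×1.93×0.88 = 2.887 m³/s
Panel 3-4: Δb = 1.9 m, d̄ = (1.71+1.56)/2 = 1.635, v̄ = (0.74+0.70)/2 = 0.72 → q = 1.9×1.635×0.72 = 2.237 m³/s
Panel 4-5: Δb = 1.5 m, d̄ = (1.56+0.69)/2 = 1.125, v̄ = (0.70+0.55)/2 = 0.625 → q = 1.5×1.125×0.625 = 1.055 m³/s
Panel 5-6: Δb = 0.7 m, d̄ = (0.69+0.57)/2 = 0.63, v̄ = (0.55+0.53)/2 = 0.54 → q = 0.7×0.63×0.54 = 0.2381 m³/s
Q = Σ q = 9.099 m³/s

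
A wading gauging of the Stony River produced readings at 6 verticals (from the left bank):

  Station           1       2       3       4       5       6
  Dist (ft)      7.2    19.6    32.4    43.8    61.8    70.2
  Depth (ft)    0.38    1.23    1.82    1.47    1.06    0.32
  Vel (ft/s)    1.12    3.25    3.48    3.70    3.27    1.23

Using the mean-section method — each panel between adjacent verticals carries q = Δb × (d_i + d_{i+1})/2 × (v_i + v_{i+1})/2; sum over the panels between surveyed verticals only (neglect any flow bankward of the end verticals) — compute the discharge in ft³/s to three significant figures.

247 ft³/s

Panel 1-2: Δb = 12.4 ft, d̄ = (0.38+1.23)/2 = 0.805, v̄ = (1.12+3.25)/2 = 2.185 → q = 12.4×0.805×2.185 = 21.81 ft³/s
Panel 2-3: Δb = 12.8 ft, d̄ = (1.23+1.82)/2 = 1.525, v̄ = (3.25+3.48)/2 = 3.365 → q = 12.8×1.525×3.365 = 65.68 ft³/s
Panel 3-4: Δb = 11.4 ft, d̄ = (1.82+1.47)/2 = 1.645, v̄ = (3.48+3.70)/2 = 3.59 → q = 11.4×1.645×3.59 = 67.32 ft³/s
Panel 4-5: Δb = 18 ft, d̄ = (1.47+1.06)/2 = 1.265, v̄ = (3.70+3.27)/2 = 3.485 → q = 18×1.265×3.485 = 79.35 ft³/s
Panel 5-6: Δb = 8.4 ft, d̄ = (1.06+0.32)/2 = 0.69, v̄ = (3.27+1.23)/2 = 2.25 → q = 8.4×0.69×2.25 = 13.04 ft³/s
Q = Σ q = 247.2 ft³/s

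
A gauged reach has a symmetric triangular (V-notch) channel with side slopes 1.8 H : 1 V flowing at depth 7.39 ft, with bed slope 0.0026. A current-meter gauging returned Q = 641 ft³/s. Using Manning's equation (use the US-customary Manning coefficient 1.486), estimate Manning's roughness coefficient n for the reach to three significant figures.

0.0254

A = z·y² = 1.8×7.39² = 98.30 ft²
P = 2y√(1+z²) = 2×7.39×√(1+1.8²) = 30.43 ft
R = A/P = 98.30/30.43 = 3.230 ft
n = (1.486/Q)·A·R^(2/3)·S^(1/2) = (1.486/641) × 98.30 × 2.185 × 0.05099 = 0.02539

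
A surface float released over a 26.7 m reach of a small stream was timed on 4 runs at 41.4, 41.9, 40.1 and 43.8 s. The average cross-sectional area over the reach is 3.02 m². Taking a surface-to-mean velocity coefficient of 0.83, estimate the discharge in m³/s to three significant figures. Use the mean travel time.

t̄ = (41.4 + 41.9 + 40.1 + 43.8) / 4 = 41.8 s
v_surface = L / t̄ = 26.7 / 41.8 = 0.6388 m/s
v_mean = 0.83 × 0.6388 = 0.5302 m/s
Q = A × v_mean = 3.02 × 0.5302 = 1.601 m³/s

1.60 m³/s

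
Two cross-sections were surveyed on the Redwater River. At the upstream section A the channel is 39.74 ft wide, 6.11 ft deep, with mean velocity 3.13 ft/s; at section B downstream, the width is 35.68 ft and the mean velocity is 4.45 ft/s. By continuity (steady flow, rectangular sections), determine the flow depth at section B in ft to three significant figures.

4.79 ft

Q = A₁V₁ = (39.74×6.11) × 3.13 = 760.0 ft³/s
d₂ = Q/(b₂ V₂) = 760.0/(35.68×4.45) = 4.787 ft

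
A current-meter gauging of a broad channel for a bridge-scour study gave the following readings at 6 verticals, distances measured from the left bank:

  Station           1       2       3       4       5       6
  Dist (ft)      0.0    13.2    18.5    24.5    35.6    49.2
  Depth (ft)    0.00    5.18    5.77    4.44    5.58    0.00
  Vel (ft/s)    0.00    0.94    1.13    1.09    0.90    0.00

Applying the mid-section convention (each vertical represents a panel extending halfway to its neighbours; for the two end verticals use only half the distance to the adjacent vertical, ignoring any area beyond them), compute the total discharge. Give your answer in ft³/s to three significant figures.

w_2 = (18.5 − 0.0)/2 = 9.25 ft; q_2 = 0.94 × 5.18 × 9.25 = 45.04 ft³/s
w_3 = (24.5 − 13.2)/2 = 5.65 ft; q_3 = 1.13 × 5.77 × 5.65 = 36.84 ft³/s
w_4 = (35.6 − 18.5)/2 = 8.55 ft; q_4 = 1.09 × 4.44 × 8.55 = 41.38 ft³/s
w_5 = (49.2 − 24.5)/2 = 12.35 ft; q_5 = 0.90 × 5.58 × 12.35 = 62.02 ft³/s
Stations 1, 6 contribute zero (depth or velocity is 0).
Q = Σ qᵢ = 185.3 ft³/s

185 ft³/s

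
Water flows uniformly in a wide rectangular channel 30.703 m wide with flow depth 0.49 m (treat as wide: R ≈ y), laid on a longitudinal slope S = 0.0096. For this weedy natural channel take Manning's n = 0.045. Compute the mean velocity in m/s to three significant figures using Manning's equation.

A = b·y = 30.703 × 0.49 = 15.04 m²
Wide channel: R ≈ y = 0.49 m
Q = (1/n)·A·R^(2/3)·S^(1/2) = (1/0.045) × 15.04 × 0.4900^(2/3) × 0.0096^(1/2) = 20.36 m³/s
V = Q/A = 20.36/15.04 = 1.353 m/s

1.35 m/s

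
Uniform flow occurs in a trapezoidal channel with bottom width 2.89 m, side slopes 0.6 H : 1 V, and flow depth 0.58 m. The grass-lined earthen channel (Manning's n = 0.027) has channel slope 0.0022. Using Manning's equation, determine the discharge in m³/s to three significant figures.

A = (b + z·y)·y = (2.89 + 0.6×0.58)×0.58 = 1.878 m²
P = b + 2y√(1+z²) = 2.89 + 2×0.58×√(1+0.6²) = 4.243 m
R = A/P = 1.878/4.243 = 0.4426 m
Q = (1/n)·A·R^(2/3)·S^(1/2) = (1/0.027) × 1.878 × 0.4426^(2/3) × 0.0022^(1/2) = 1.895 m³/s

1.89 m³/s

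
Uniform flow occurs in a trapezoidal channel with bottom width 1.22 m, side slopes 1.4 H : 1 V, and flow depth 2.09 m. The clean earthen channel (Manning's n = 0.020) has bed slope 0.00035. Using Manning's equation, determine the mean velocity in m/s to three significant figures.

A = (b + z·y)·y = (1.22 + 1.4×2.09)×2.09 = 8.665 m²
P = b + 2y√(1+z²) = 1.22 + 2×2.09×√(1+1.4²) = 8.412 m
R = A/P = 8.665/8.412 = 1.030 m
Q = (1/n)·A·R^(2/3)·S^(1/2) = (1/0.020) × 8.665 × 1.030^(2/3) × 0.00035^(1/2) = 8.268 m³/s
V = Q/A = 8.268/8.665 = 0.9541 m/s

0.954 m/s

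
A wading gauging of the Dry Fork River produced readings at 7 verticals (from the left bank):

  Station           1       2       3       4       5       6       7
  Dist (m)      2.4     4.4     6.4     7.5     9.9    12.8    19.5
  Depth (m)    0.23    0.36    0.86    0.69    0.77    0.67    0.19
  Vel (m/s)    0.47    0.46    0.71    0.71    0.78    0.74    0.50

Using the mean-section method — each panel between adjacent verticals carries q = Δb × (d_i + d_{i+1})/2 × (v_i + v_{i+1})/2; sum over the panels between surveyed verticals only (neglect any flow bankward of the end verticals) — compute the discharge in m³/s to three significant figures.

Panel 1-2: Δb = 2 m, d̄ = (0.23+0.36)/2 = 0.295, v̄ = (0.47+0.46)/2 = 0.465 → q = 2×0.295×0.465 = 0.2744 m³/s
Panel 2-3: Δb = 2 m, d̄ = (0.36+0.86)/2 = 0.61, v̄ = (0.46+0.71)/2 = 0.585 → q = 2×0.61×0.585 = 0.7137 m³/s
Panel 3-4: Δb = 1.1 m, d̄ = (0.86+0.69)/2 = 0.775, v̄ = (0.71+0.71)/2 = 0.71 → q = 1.1×0.775×0.71 = 0.6053 m³/s
Panel 4-5: Δb = 2.4 m, d̄ = (0.69+0.77)/2 = 0.73, v̄ = (0.71+0.78)/2 = 0.745 → q = 2.4×0.73×0.745 = 1.305 m³/s
Panel 5-6: Δb = 2.9 m, d̄ = (0.77+0.67)/2 = 0.72, v̄ = (0.78+0.74)/2 = 0.76 → q = 2.9×0.72×0.76 = 1.587 m³/s
Panel 6-7: Δb = 6.7 m, d̄ = (0.67+0.19)/2 = 0.43, v̄ = (0.74+0.50)/2 = 0.62 → q = 6.7×0.43×0.62 = 1.786 m³/s
Q = Σ q = 6.272 m³/s

6.27 m³/s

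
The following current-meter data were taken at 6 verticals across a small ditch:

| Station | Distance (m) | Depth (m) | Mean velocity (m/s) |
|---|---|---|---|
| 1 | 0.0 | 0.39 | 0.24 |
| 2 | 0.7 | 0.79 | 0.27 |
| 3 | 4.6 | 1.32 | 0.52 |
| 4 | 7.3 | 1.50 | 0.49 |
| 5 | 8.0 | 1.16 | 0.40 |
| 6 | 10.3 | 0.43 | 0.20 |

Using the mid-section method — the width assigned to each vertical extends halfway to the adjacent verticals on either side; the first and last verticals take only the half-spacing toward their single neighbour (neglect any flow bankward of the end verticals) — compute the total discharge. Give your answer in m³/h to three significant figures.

w_1 = (0.7 − 0.0)/2 = 0.35 m; q_1 = 0.24 × 0.39 × 0.35 = 0.03276 m³/s
w_2 = (4.6 − 0.0)/2 = 2.3 m; q_2 = 0.27 × 0.79 × 2.3 = 0.4906 m³/s
w_3 = (7.3 − 0.7)/2 = 3.3 m; q_3 = 0.52 × 1.32 × 3.3 = 2.265 m³/s
w_4 = (8.0 − 4.6)/2 = 1.7 m; q_4 = 0.49 × 1.50 × 1.7 = 1.250 m³/s
w_5 = (10.3 − 7.3)/2 = 1.5 m; q_5 = 0.40 × 1.16 × 1.5 = 0.6960 m³/s
w_6 = (10.3 − 8.0)/2 = 1.15 m; q_6 = 0.20 × 0.43 × 1.15 = 0.09890 m³/s
Q = Σ qᵢ = 4.833 m³/s
= 4.833 × 3600 = 17400 m³/h

17400 m³/h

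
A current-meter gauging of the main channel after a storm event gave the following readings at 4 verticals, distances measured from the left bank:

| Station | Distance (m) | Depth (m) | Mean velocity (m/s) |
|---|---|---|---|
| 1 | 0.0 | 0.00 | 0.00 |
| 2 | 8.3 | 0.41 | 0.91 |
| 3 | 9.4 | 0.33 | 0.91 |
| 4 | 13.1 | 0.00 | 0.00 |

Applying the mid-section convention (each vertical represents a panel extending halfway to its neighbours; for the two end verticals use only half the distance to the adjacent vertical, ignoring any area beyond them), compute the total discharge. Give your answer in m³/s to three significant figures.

2.47 m³/s

w_2 = (9.4 − 0.0)/2 = 4.7 m; q_2 = 0.91 × 0.41 × 4.7 = 1.754 m³/s
w_3 = (13.1 − 8.3)/2 = 2.4 m; q_3 = 0.91 × 0.33 × 2.4 = 0.7207 m³/s
Stations 1, 4 contribute zero (depth or velocity is 0).
Q = Σ qᵢ = 2.474 m³/s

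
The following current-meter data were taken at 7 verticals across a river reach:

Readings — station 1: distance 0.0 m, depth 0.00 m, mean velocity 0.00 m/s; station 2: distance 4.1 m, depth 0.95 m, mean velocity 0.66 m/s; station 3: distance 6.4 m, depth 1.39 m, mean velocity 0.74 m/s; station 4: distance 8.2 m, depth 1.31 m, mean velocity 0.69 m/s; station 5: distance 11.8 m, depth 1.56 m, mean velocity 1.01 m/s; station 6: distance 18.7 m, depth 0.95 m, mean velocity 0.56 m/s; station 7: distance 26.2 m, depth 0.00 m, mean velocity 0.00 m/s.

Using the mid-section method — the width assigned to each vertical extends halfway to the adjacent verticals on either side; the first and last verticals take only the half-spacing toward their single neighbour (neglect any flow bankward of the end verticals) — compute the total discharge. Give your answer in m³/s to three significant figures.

18.7 m³/s

w_2 = (6.4 − 0.0)/2 = 3.2 m; q_2 = 0.66 × 0.95 × 3.2 = 2.006 m³/s
w_3 = (8.2 − 4.1)/2 = 2.05 m; q_3 = 0.74 × 1.39 × 2.05 = 2.109 m³/s
w_4 = (11.8 − 6.4)/2 = 2.7 m; q_4 = 0.69 × 1.31 × 2.7 = 2.441 m³/s
w_5 = (18.7 − 8.2)/2 = 5.25 m; q_5 = 1.01 × 1.56 × 5.25 = 8.272 m³/s
w_6 = (26.2 − 11.8)/2 = 7.2 m; q_6 = 0.56 × 0.95 × 7.2 = 3.830 m³/s
Stations 1, 7 contribute zero (depth or velocity is 0).
Q = Σ qᵢ = 18.66 m³/s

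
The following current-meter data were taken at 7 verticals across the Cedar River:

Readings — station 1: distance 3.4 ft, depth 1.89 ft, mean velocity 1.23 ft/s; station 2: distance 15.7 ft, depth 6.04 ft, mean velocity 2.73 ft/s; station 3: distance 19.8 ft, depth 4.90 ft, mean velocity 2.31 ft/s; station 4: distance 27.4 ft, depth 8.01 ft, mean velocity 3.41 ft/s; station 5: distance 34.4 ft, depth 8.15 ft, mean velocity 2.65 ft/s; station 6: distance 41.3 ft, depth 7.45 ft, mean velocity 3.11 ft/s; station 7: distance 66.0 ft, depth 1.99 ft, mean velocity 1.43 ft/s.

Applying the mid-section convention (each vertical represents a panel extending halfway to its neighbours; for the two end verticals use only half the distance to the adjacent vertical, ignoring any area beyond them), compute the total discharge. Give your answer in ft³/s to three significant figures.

966 ft³/s

w_1 = (15.7 − 3.4)/2 = 6.15 ft; q_1 = 1.23 × 1.89 × 6.15 = 14.30 ft³/s
w_2 = (19.8 − 3.4)/2 = 8.2 ft; q_2 = 2.73 × 6.04 × 8.2 = 135.2 ft³/s
w_3 = (27.4 − 15.7)/2 = 5.85 ft; q_3 = 2.31 × 4.90 × 5.85 = 66.22 ft³/s
w_4 = (34.4 − 19.8)/2 = 7.3 ft; q_4 = 3.41 × 8.01 × 7.3 = 199.4 ft³/s
w_5 = (41.3 − 27.4)/2 = 6.95 ft; q_5 = 2.65 × 8.15 × 6.95 = 150.1 ft³/s
w_6 = (66.0 − 34.4)/2 = 15.8 ft; q_6 = 3.11 × 7.45 × 15.8 = 366.1 ft³/s
w_7 = (66.0 − 41.3)/2 = 12.35 ft; q_7 = 1.43 × 1.99 × 12.35 = 35.14 ft³/s
Q = Σ qᵢ = 966.4 ft³/s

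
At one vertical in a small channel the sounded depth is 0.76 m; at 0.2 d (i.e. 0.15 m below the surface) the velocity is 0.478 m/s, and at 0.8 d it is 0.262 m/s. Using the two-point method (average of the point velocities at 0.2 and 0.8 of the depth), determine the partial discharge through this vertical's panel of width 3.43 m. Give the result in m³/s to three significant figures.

0.965 m³/s

v̄ = (0.478 + 0.262) / 2 = 0.3700 m/s
q = v̄ × d × w = 0.3700 × 0.76 × 3.43 = 0.9645 m³/s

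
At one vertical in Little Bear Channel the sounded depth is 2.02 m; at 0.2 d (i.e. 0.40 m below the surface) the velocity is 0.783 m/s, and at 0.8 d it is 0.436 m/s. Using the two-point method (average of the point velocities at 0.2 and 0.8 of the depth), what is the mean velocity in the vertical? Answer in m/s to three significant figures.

v̄ = (0.783 + 0.436) / 2 = 0.6095 m/s

0.610 m/s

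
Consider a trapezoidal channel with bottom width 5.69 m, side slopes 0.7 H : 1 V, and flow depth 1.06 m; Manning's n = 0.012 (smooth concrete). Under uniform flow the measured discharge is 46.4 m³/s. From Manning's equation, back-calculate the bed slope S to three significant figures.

0.00864

A = (b + z·y)·y = (5.69 + 0.7×1.06)×1.06 = 6.818 m²
P = b + 2y√(1+z²) = 5.69 + 2×1.06×√(1+0.7²) = 8.278 m
R = A/P = 6.818/8.278 = 0.8236 m
S = (Q·n / (1·A·R^(2/3)))² = (46.4×0.012 / (1×6.818×0.8787))² = 0.008639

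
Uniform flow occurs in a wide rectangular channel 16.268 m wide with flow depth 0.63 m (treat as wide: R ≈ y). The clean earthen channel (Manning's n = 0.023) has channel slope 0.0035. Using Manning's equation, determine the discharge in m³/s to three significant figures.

19.4 m³/s

A = b·y = 16.268 × 0.63 = 10.25 m²
Wide channel: R ≈ y = 0.63 m
Q = (1/n)·A·R^(2/3)·S^(1/2) = (1/0.023) × 10.25 × 0.6300^(2/3) × 0.0035^(1/2) = 19.37 m³/s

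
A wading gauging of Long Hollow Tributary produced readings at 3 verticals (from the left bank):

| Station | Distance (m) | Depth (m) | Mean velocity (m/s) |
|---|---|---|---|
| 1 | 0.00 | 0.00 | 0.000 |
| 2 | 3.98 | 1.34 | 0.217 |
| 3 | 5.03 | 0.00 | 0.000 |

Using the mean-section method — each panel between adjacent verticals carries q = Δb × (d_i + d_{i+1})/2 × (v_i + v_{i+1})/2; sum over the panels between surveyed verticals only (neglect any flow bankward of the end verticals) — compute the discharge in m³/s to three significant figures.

Panel 1-2: Δb = 3.98 m, d̄ = (0.00+1.34)/2 = 0.67, v̄ = (0.000+0.217)/2 = 0.1085 → q = 3.98×0.67×0.1085 = 0.2893 m³/s
Panel 2-3: Δb = 1.05 m, d̄ = (1.34+0.00)/2 = 0.67, v̄ = (0.217+0.000)/2 = 0.1085 → q = 1.05×0.67×0.1085 = 0.07633 m³/s
Q = Σ q = 0.3657 m³/s

0.366 m³/s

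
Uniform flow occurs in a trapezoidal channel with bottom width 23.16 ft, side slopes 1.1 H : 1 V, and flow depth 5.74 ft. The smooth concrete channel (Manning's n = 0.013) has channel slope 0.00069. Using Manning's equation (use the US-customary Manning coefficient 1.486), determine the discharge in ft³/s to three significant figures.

A = (b + z·y)·y = (23.16 + 1.1×5.74)×5.74 = 169.2 ft²
P = b + 2y√(1+z²) = 23.16 + 2×5.74×√(1+1.1²) = 40.23 ft
R = A/P = 169.2/40.23 = 4.206 ft
Q = (1.486/n)·A·R^(2/3)·S^(1/2) = (1.486/0.013) × 169.2 × 4.206^(2/3) × 0.00069^(1/2) = 1324 ft³/s

1320 ft³/s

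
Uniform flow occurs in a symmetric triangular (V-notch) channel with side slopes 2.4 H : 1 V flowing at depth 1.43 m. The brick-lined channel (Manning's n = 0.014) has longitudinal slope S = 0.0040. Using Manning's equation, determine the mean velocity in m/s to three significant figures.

A = z·y² = 2.4×1.43² = 4.908 m²
P = 2y√(1+z²) = 2×1.43×√(1+2.4²) = 7.436 m
R = A/P = 4.908/7.436 = 0.6600 m
Q = (1/n)·A·R^(2/3)·S^(1/2) = (1/0.014) × 4.908 × 0.6600^(2/3) × 0.0040^(1/2) = 16.81 m³/s
V = Q/A = 16.81/4.908 = 3.425 m/s

3.42 m/s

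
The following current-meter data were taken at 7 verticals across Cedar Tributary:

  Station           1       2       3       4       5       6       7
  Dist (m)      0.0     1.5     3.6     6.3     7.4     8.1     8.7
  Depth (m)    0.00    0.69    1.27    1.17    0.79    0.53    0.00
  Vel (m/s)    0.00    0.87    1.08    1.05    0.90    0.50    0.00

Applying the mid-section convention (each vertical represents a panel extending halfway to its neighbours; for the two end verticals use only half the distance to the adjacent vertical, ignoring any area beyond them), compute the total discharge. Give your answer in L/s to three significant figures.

7520 L/s

w_2 = (3.6 − 0.0)/2 = 1.8 m; q_2 = 0.87 × 0.69 × 1.8 = 1.081 m³/s
w_3 = (6.3 − 1.5)/2 = 2.4 m; q_3 = 1.08 × 1.27 × 2.4 = 3.292 m³/s
w_4 = (7.4 − 3.6)/2 = 1.9 m; q_4 = 1.05 × 1.17 × 1.9 = 2.334 m³/s
w_5 = (8.1 − 6.3)/2 = 0.9 m; q_5 = 0.90 × 0.79 × 0.9 = 0.6399 m³/s
w_6 = (8.7 − 7.4)/2 = 0.65 m; q_6 = 0.50 × 0.53 × 0.65 = 0.1723 m³/s
Stations 1, 7 contribute zero (depth or velocity is 0).
Q = Σ qᵢ = 7.519 m³/s
= 7.519 × 1000 = 7519 L/s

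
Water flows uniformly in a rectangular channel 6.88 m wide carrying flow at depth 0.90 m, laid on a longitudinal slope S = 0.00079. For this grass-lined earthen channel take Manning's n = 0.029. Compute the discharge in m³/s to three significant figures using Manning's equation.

A = b·y = 6.88 × 0.90 = 6.192 m²
P = b + 2y = 6.88 + 2×0.90 = 8.680 m
R = A/P = 6.192/8.680 = 0.7134 m
Q = (1/n)·A·R^(2/3)·S^(1/2) = (1/0.029) × 6.192 × 0.7134^(2/3) × 0.00079^(1/2) = 4.791 m³/s

4.79 m³/s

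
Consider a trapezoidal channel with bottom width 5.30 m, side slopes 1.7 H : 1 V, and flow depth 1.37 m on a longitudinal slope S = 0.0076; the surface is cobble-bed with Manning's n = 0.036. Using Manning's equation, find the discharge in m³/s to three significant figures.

A = (b + z·y)·y = (5.30 + 1.7×1.37)×1.37 = 10.45 m²
P = b + 2y√(1+z²) = 5.30 + 2×1.37×√(1+1.7²) = 10.70 m
R = A/P = 10.45/10.70 = 0.9764 m
Q = (1/n)·A·R^(2/3)·S^(1/2) = (1/0.036) × 10.45 × 0.9764^(2/3) × 0.0076^(1/2) = 24.91 m³/s

24.9 m³/s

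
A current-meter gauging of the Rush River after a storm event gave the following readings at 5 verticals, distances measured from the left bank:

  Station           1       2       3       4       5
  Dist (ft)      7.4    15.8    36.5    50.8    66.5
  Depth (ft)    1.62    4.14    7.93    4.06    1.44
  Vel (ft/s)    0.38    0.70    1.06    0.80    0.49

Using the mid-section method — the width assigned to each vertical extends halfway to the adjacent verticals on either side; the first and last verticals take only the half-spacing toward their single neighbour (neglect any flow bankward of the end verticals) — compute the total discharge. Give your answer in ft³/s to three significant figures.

246 ft³/s

w_1 = (15.8 − 7.4)/2 = 4.2 ft; q_1 = 0.38 × 1.62 × 4.2 = 2.586 ft³/s
w_2 = (36.5 − 7.4)/2 = 14.55 ft; q_2 = 0.70 × 4.14 × 14.55 = 42.17 ft³/s
w_3 = (50.8 − 15.8)/2 = 17.5 ft; q_3 = 1.06 × 7.93 × 17.5 = 147.1 ft³/s
w_4 = (66.5 − 36.5)/2 = 15 ft; q_4 = 0.80 × 4.06 × 15 = 48.72 ft³/s
w_5 = (66.5 − 50.8)/2 = 7.85 ft; q_5 = 0.49 × 1.44 × 7.85 = 5.539 ft³/s
Q = Σ qᵢ = 246.1 ft³/s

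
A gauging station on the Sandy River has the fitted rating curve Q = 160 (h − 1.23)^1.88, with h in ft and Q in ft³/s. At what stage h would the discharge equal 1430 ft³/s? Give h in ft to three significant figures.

4.44 ft

h − h₀ = (Q/C)^(1/b) = (1430/160)^(1/1.88) = 3.206 ft
h = 1.23 + 3.206 = 4.436 ft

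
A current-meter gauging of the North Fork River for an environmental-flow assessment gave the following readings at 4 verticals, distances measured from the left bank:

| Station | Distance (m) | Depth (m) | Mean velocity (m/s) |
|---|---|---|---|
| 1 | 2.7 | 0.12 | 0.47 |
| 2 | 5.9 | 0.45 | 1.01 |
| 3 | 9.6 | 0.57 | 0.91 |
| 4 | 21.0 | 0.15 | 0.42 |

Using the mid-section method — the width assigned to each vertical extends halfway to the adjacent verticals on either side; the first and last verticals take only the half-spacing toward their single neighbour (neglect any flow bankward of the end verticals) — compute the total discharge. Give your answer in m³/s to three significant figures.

w_1 = (5.9 − 2.7)/2 = 1.6 m; q_1 = 0.47 × 0.12 × 1.6 = 0.09024 m³/s
w_2 = (9.6 − 2.7)/2 = 3.45 m; q_2 = 1.01 × 0.45 × 3.45 = 1.568 m³/s
w_3 = (21.0 − 5.9)/2 = 7.55 m; q_3 = 0.91 × 0.57 × 7.55 = 3.916 m³/s
w_4 = (21.0 − 9.6)/2 = 5.7 m; q_4 = 0.42 × 0.15 × 5.7 = 0.3591 m³/s
Q = Σ qᵢ = 5.934 m³/s

5.93 m³/s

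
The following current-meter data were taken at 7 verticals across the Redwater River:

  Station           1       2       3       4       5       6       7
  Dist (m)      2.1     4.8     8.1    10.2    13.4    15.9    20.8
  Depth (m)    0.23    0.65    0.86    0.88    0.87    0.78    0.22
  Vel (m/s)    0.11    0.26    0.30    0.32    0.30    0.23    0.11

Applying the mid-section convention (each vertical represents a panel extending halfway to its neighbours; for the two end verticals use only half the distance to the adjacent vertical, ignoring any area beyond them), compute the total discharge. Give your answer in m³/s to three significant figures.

3.45 m³/s

w_1 = (4.8 − 2.1)/2 = 1.35 m; q_1 = 0.11 × 0.23 × 1.35 = 0.03416 m³/s
w_2 = (8.1 − 2.1)/2 = 3 m; q_2 = 0.26 × 0.65 × 3 = 0.5070 m³/s
w_3 = (10.2 − 4.8)/2 = 2.7 m; q_3 = 0.30 × 0.86 × 2.7 = 0.6966 m³/s
w_4 = (13.4 − 8.1)/2 = 2.65 m; q_4 = 0.32 × 0.88 × 2.65 = 0.7462 m³/s
w_5 = (15.9 − 10.2)/2 = 2.85 m; q_5 = 0.30 × 0.87 × 2.85 = 0.7439 m³/s
w_6 = (20.8 − 13.4)/2 = 3.7 m; q_6 = 0.23 × 0.78 × 3.7 = 0.6638 m³/s
w_7 = (20.8 − 15.9)/2 = 2.45 m; q_7 = 0.11 × 0.22 × 2.45 = 0.05929 m³/s
Q = Σ qᵢ = 3.451 m³/s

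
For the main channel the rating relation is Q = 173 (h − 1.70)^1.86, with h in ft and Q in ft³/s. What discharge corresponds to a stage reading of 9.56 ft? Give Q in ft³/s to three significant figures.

Q = 173 × (9.56 − 1.70)^1.86 = 173 × 7.86^1.86 = 8008 ft³/s

8010 ft³/s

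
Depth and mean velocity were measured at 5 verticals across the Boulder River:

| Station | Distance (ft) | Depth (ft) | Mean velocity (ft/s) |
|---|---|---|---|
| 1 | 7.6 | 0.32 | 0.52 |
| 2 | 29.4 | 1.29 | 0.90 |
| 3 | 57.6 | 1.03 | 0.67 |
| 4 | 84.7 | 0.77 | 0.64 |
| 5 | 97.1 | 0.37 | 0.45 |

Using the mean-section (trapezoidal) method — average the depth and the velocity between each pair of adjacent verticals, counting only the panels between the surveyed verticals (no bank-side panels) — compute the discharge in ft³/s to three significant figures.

58.0 ft³/s

Panel 1-2: Δb = 21.8 ft, d̄ = (0.32+1.29)/2 = 0.805, v̄ = (0.52+0.90)/2 = 0.71 → q = 21.8×0.805×0.71 = 12.46 ft³/s
Panel 2-3: Δb = 28.2 ft, d̄ = (1.29+1.03)/2 = 1.16, v̄ = (0.90+0.67)/2 = 0.785 → q = 28.2×1.16×0.785 = 25.68 ft³/s
Panel 3-4: Δb = 27.1 ft, d̄ = (1.03+0.77)/2 = 0.9, v̄ = (0.67+0.64)/2 = 0.655 → q = 27.1×0.9×0.655 = 15.98 ft³/s
Panel 4-5: Δb = 12.4 ft, d̄ = (0.77+0.37)/2 = 0.57, v̄ = (0.64+0.45)/2 = 0.545 → q = 12.4×0.57×0.545 = 3.852 ft³/s
Q = Σ q = 57.97 ft³/s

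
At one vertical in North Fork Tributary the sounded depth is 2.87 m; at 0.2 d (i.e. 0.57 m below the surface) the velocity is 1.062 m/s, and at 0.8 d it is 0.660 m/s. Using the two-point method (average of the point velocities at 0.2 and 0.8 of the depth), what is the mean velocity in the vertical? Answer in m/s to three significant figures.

0.861 m/s

v̄ = (1.062 + 0.660) / 2 = 0.8610 m/s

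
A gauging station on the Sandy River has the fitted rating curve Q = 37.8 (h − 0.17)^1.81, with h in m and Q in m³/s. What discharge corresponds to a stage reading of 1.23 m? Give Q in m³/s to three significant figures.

42.0 m³/s

Q = 37.8 × (1.23 − 0.17)^1.81 = 37.8 × 1.06^1.81 = 42.00 m³/s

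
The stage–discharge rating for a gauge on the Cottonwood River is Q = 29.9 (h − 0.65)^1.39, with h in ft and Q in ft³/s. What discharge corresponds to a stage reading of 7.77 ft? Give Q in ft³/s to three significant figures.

Q = 29.9 × (7.77 − 0.65)^1.39 = 29.9 × 7.12^1.39 = 457.7 ft³/s

458 ft³/s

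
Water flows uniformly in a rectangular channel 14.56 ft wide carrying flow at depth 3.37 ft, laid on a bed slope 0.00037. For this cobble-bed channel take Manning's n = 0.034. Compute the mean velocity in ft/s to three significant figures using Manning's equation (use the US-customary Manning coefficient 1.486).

A = b·y = 14.56 × 3.37 = 49.07 ft²
P = b + 2y = 14.56 + 2×3.37 = 21.30 ft
R = A/P = 49.07/21.30 = 2.304 ft
Q = (1.486/n)·A·R^(2/3)·S^(1/2) = (1.486/0.034) × 49.07 × 2.304^(2/3) × 0.00037^(1/2) = 71.95 ft³/s
V = Q/A = 71.95/49.07 = 1.466 ft/s

1.47 ft/s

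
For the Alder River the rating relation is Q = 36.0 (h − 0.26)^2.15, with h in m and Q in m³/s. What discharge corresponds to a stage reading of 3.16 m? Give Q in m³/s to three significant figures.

355 m³/s

Q = 36.0 × (3.16 − 0.26)^2.15 = 36.0 × 2.9^2.15 = 355.2 m³/s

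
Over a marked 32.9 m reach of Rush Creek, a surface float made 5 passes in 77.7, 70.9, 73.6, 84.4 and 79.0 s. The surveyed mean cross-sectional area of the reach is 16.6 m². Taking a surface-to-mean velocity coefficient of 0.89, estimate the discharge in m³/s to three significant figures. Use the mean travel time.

6.30 m³/s

t̄ = (77.7 + 70.9 + 73.6 + 84.4 + 79.0) / 5 = 77.12 s
v_surface = L / t̄ = 32.9 / 77.12 = 0.4266 m/s
v_mean = 0.89 × 0.4266 = 0.3797 m/s
Q = A × v_mean = 16.6 × 0.3797 = 6.303 m³/s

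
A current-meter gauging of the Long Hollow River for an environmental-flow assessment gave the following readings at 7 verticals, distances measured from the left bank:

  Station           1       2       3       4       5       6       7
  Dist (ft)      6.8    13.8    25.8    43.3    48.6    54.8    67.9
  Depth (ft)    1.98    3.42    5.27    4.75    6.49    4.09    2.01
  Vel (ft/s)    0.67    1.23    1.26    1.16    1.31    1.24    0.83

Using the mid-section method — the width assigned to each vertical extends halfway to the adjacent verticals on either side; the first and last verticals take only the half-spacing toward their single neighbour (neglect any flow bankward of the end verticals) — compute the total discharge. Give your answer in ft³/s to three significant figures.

314 ft³/s

w_1 = (13.8 − 6.8)/2 = 3.5 ft; q_1 = 0.67 × 1.98 × 3.5 = 4.643 ft³/s
w_2 = (25.8 − 6.8)/2 = 9.5 ft; q_2 = 1.23 × 3.42 × 9.5 = 39.96 ft³/s
w_3 = (43.3 − 13.8)/2 = 14.75 ft; q_3 = 1.26 × 5.27 × 14.75 = 97.94 ft³/s
w_4 = (48.6 − 25.8)/2 = 11.4 ft; q_4 = 1.16 × 4.75 × 11.4 = 62.81 ft³/s
w_5 = (54.8 − 43.3)/2 = 5.75 ft; q_5 = 1.31 × 6.49 × 5.75 = 48.89 ft³/s
w_6 = (67.9 − 48.6)/2 = 9.65 ft; q_6 = 1.24 × 4.09 × 9.65 = 48.94 ft³/s
w_7 = (67.9 − 54.8)/2 = 6.55 ft; q_7 = 0.83 × 2.01 × 6.55 = 10.93 ft³/s
Q = Σ qᵢ = 314.1 ft³/s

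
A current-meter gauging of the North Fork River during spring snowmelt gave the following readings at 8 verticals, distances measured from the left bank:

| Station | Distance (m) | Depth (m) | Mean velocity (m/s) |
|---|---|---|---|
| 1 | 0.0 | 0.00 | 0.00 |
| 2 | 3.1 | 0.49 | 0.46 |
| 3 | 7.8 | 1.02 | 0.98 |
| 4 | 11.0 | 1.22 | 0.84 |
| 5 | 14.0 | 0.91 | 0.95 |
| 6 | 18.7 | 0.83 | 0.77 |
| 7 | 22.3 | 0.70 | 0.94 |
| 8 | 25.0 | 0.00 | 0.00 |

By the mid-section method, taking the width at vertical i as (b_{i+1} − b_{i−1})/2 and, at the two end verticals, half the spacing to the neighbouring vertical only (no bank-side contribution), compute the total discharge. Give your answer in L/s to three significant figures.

16100 L/s

w_2 = (7.8 − 0.0)/2 = 3.9 m; q_2 = 0.46 × 0.49 × 3.9 = 0.8791 m³/s
w_3 = (11.0 − 3.1)/2 = 3.95 m; q_3 = 0.98 × 1.02 × 3.95 = 3.948 m³/s
w_4 = (14.0 − 7.8)/2 = 3.1 m; q_4 = 0.84 × 1.22 × 3.1 = 3.177 m³/s
w_5 = (18.7 − 11.0)/2 = 3.85 m; q_5 = 0.95 × 0.91 × 3.85 = 3.328 m³/s
w_6 = (22.3 − 14.0)/2 = 4.15 m; q_6 = 0.77 × 0.83 × 4.15 = 2.652 m³/s
w_7 = (25.0 − 18.7)/2 = 3.15 m; q_7 = 0.94 × 0.70 × 3.15 = 2.073 m³/s
Stations 1, 8 contribute zero (depth or velocity is 0).
Q = Σ qᵢ = 16.06 m³/s
= 16.06 × 1000 = 16060 L/s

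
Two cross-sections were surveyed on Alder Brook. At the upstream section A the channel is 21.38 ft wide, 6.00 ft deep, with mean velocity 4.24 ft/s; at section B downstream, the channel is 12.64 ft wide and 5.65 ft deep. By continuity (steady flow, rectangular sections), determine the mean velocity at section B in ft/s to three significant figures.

7.62 ft/s

Q = A₁V₁ = (21.38×6.00) × 4.24 = 543.9 ft³/s
A₂ = 12.64 × 5.65 = 71.42 ft²
V₂ = Q/A₂ = 543.9/71.42 = 7.616 ft/s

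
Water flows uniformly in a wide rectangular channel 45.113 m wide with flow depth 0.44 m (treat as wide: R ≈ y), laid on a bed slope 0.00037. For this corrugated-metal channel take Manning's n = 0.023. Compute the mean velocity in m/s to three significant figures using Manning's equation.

0.484 m/s

A = b·y = 45.113 × 0.44 = 19.85 m²
Wide channel: R ≈ y = 0.44 m
Q = (1/n)·A·R^(2/3)·S^(1/2) = (1/0.023) × 19.85 × 0.4400^(2/3) × 0.00037^(1/2) = 9.603 m³/s
V = Q/A = 9.603/19.85 = 0.4838 m/s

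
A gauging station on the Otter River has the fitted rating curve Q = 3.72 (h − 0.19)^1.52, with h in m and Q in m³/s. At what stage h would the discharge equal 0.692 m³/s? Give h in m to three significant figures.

h − h₀ = (Q/C)^(1/b) = (0.692/3.72)^(1/1.52) = 0.3307 m
h = 0.19 + 0.3307 = 0.5207 m

0.521 m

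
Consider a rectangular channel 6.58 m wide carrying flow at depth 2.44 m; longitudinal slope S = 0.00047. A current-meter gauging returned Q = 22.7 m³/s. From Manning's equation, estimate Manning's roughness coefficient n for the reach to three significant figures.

A = b·y = 6.58 × 2.44 = 16.06 m²
P = b + 2y = 6.58 + 2×2.44 = 11.46 m
R = A/P = 16.06/11.46 = 1.401 m
n = (1/Q)·A·R^(2/3)·S^(1/2) = (1/22.7) × 16.06 × 1.252 × 0.02168 = 0.01920

0.0192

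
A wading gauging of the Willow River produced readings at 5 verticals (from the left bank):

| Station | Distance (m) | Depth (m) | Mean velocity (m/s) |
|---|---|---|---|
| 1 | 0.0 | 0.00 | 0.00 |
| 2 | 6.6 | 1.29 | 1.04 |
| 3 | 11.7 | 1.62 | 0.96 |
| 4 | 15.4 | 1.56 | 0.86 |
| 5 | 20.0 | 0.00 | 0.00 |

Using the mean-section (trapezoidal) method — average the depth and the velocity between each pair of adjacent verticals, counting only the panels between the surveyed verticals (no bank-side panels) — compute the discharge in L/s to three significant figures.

16500 L/s

Panel 1-2: Δb = 6.6 m, d̄ = (0.00+1.29)/2 = 0.645, v̄ = (0.00+1.04)/2 = 0.52 → q = 6.6×0.645×0.52 = 2.214 m³/s
Panel 2-3: Δb = 5.1 m, d̄ = (1.29+1.62)/2 = 1.455, v̄ = (1.04+0.96)/2 = 1 → q = 5.1×1.455×1 = 7.421 m³/s
Panel 3-4: Δb = 3.7 m, d̄ = (1.62+1.56)/2 = 1.59, v̄ = (0.96+0.86)/2 = 0.91 → q = 3.7×1.59×0.91 = 5.354 m³/s
Panel 4-5: Δb = 4.6 m, d̄ = (1.56+0.00)/2 = 0.78, v̄ = (0.86+0.00)/2 = 0.43 → q = 4.6×0.78×0.43 = 1.543 m³/s
Q = Σ q = 16.53 m³/s
= 16.53 × 1000 = 16530 L/s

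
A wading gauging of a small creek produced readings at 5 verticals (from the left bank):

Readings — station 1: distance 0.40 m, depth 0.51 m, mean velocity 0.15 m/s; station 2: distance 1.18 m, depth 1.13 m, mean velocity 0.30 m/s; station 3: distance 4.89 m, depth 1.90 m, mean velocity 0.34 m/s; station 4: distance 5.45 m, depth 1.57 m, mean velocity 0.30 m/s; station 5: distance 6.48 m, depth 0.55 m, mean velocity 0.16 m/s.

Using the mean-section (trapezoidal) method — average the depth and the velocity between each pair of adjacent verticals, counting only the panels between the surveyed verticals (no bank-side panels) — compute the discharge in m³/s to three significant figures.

Panel 1-2: Δb = 0.78 m, d̄ = (0.51+1.13)/2 = 0.82, v̄ = (0.15+0.30)/2 = 0.225 → q = 0.78×0.82×0.225 = 0.1439 m³/s
Panel 2-3: Δb = 3.71 m, d̄ = (1.13+1.90)/2 = 1.515, v̄ = (0.30+0.34)/2 = 0.32 → q = 3.71×1.515×0.32 = 1.799 m³/s
Panel 3-4: Δb = 0.56 m, d̄ = (1.90+1.57)/2 = 1.735, v̄ = (0.34+0.30)/2 = 0.32 → q = 0.56×1.735×0.32 = 0.3109 m³/s
Panel 4-5: Δb = 1.03 m, d̄ = (1.57+0.55)/2 = 1.06, v̄ = (0.30+0.16)/2 = 0.23 → q = 1.03×1.06×0.23 = 0.2511 m³/s
Q = Σ q = 2.505 m³/s

2.50 m³/s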